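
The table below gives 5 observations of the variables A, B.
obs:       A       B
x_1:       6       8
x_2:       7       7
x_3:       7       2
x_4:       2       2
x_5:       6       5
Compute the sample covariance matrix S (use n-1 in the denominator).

Step 1 — column means:
  mean(A) = (6 + 7 + 7 + 2 + 6) / 5 = 28/5 = 5.6
  mean(B) = (8 + 7 + 2 + 2 + 5) / 5 = 24/5 = 4.8

Step 2 — sample covariance S[i,j] = (1/(n-1)) · Σ_k (x_{k,i} - mean_i) · (x_{k,j} - mean_j), with n-1 = 4.
  S[A,A] = ((0.4)·(0.4) + (1.4)·(1.4) + (1.4)·(1.4) + (-3.6)·(-3.6) + (0.4)·(0.4)) / 4 = 17.2/4 = 4.3
  S[A,B] = ((0.4)·(3.2) + (1.4)·(2.2) + (1.4)·(-2.8) + (-3.6)·(-2.8) + (0.4)·(0.2)) / 4 = 10.6/4 = 2.65
  S[B,B] = ((3.2)·(3.2) + (2.2)·(2.2) + (-2.8)·(-2.8) + (-2.8)·(-2.8) + (0.2)·(0.2)) / 4 = 30.8/4 = 7.7

S is symmetric (S[j,i] = S[i,j]). Assembling:

S = [[4.3, 2.65],
 [2.65, 7.7]]


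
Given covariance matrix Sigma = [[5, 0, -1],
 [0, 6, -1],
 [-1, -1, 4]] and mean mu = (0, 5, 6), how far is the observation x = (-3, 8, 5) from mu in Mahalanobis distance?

Step 1 — centre the observation: (x - mu) = (-3, 3, -1).

Step 2 — invert Sigma (cofactor / det for 3×3, or solve directly):
  Sigma^{-1} = [[0.211, 0.0092, 0.055],
 [0.0092, 0.1743, 0.0459],
 [0.055, 0.0459, 0.2752]].

Step 3 — form the quadratic (x - mu)^T · Sigma^{-1} · (x - mu):
  Sigma^{-1} · (x - mu) = (-0.6606, 0.4495, -0.3028).
  (x - mu)^T · [Sigma^{-1} · (x - mu)] = (-3)·(-0.6606) + (3)·(0.4495) + (-1)·(-0.3028) = 3.633.

Step 4 — take square root: d = √(3.633) ≈ 1.9061.

d(x, mu) = √(3.633) ≈ 1.9061


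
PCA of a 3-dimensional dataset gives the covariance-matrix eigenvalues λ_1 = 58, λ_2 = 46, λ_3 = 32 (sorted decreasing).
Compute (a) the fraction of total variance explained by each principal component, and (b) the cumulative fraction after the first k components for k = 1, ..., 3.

Step 1 — total variance = trace(Sigma) = Σ λ_i = 58 + 46 + 32 = 136.

Step 2 — fraction explained by component i = λ_i / Σ λ:
  PC1: 58/136 = 0.4265
  PC2: 46/136 = 0.3382
  PC3: 32/136 = 0.2353

Step 3 — cumulative fraction after k components = (λ_1 + ... + λ_k) / Σ λ:
  k = 1: 58/136 = 0.4265
  k = 2: (58 + 46)/136 = 104/136 = 0.7647
  k = 3: (58 + 46 + 32)/136 = 136/136 = 1

Summary (fraction, with percent):

explained: PC1 0.4265 (42.65%), PC2 0.3382 (33.82%), PC3 0.2353 (23.53%);  cumulative: 0.4265, 0.7647, 1


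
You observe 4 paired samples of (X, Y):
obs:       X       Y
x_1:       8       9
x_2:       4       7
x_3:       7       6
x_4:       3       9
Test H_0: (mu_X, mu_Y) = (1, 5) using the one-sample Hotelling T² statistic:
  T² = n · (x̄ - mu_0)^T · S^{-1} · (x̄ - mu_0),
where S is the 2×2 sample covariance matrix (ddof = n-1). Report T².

Step 1 — sample mean vector:
  mean(X) = (8 + 4 + 7 + 3) / 4 = 22/4 = 5.5
  mean(Y) = (9 + 7 + 6 + 9) / 4 = 31/4 = 7.75
  x̄ = (5.5, 7.75),  deviation x̄ - mu_0 = (5.5, 7.75) - (1, 5) = (4.5, 2.75).

Step 2 — sample covariance matrix, S[i,j] = (1/(n-1)) · Σ_k (x_{k,i} - mean_i) · (x_{k,j} - mean_j), divisor n-1 = 3:
  S[X,X] = ((2.5)·(2.5) + (-1.5)·(-1.5) + (1.5)·(1.5) + (-2.5)·(-2.5)) / 3 = 17/3 = 5.6667
  S[X,Y] = ((2.5)·(1.25) + (-1.5)·(-0.75) + (1.5)·(-1.75) + (-2.5)·(1.25)) / 3 = -1.5/3 = -0.5
  S[Y,Y] = ((1.25)·(1.25) + (-0.75)·(-0.75) + (-1.75)·(-1.75) + (1.25)·(1.25)) / 3 = 6.75/3 = 2.25
  S = [[5.6667, -0.5],
 [-0.5, 2.25]].

Step 3 — invert S. det(S) = 5.6667·2.25 - (-0.5)² = 12.5.
  S^{-1} = (1/det) · [[d, -b], [-b, a]] = [[0.18, 0.04],
 [0.04, 0.4533]].

Step 4 — quadratic form (x̄ - mu_0)^T · S^{-1} · (x̄ - mu_0):
  S^{-1} · (x̄ - mu_0) = (0.92, 1.4267),
  (x̄ - mu_0)^T · [...] = (4.5)·(0.92) + (2.75)·(1.4267) = 8.0633.

Step 5 — scale by n: T² = 4 · 8.0633 = 32.2533.

T² ≈ 32.2533


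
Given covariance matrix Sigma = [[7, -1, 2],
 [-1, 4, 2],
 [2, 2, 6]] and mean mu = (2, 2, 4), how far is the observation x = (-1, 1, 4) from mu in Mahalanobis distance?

Step 1 — centre the observation: (x - mu) = (-3, -1, 0).

Step 2 — invert Sigma (cofactor / det for 3×3, or solve directly):
  Sigma^{-1} = [[0.1818, 0.0909, -0.0909],
 [0.0909, 0.3455, -0.1455],
 [-0.0909, -0.1455, 0.2455]].

Step 3 — form the quadratic (x - mu)^T · Sigma^{-1} · (x - mu):
  Sigma^{-1} · (x - mu) = (-0.6364, -0.6182, 0.4182).
  (x - mu)^T · [Sigma^{-1} · (x - mu)] = (-3)·(-0.6364) + (-1)·(-0.6182) + (0)·(0.4182) = 2.5273.

Step 4 — take square root: d = √(2.5273) ≈ 1.5897.

d(x, mu) = √(2.5273) ≈ 1.5897


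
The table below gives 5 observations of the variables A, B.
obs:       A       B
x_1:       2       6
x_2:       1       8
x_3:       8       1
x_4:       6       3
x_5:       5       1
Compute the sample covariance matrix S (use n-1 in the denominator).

Step 1 — column means:
  mean(A) = (2 + 1 + 8 + 6 + 5) / 5 = 22/5 = 4.4
  mean(B) = (6 + 8 + 1 + 3 + 1) / 5 = 19/5 = 3.8

Step 2 — sample covariance S[i,j] = (1/(n-1)) · Σ_k (x_{k,i} - mean_i) · (x_{k,j} - mean_j), with n-1 = 4.
  S[A,A] = ((-2.4)·(-2.4) + (-3.4)·(-3.4) + (3.6)·(3.6) + (1.6)·(1.6) + (0.6)·(0.6)) / 4 = 33.2/4 = 8.3
  S[A,B] = ((-2.4)·(2.2) + (-3.4)·(4.2) + (3.6)·(-2.8) + (1.6)·(-0.8) + (0.6)·(-2.8)) / 4 = -32.6/4 = -8.15
  S[B,B] = ((2.2)·(2.2) + (4.2)·(4.2) + (-2.8)·(-2.8) + (-0.8)·(-0.8) + (-2.8)·(-2.8)) / 4 = 38.8/4 = 9.7

S is symmetric (S[j,i] = S[i,j]). Assembling:

S = [[8.3, -8.15],
 [-8.15, 9.7]]


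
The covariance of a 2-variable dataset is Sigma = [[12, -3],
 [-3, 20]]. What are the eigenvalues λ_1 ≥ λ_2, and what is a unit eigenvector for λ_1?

Step 1 — characteristic polynomial of 2×2 Sigma:
  det(Sigma - λI) = λ² - trace · λ + det = 0.
  trace = 12 + 20 = 32, det = 12·20 - (-3)² = 231.
Step 2 — discriminant:
  Δ = trace² - 4·det = 1024 - 924 = 100.
Step 3 — eigenvalues:
  λ = (trace ± √Δ)/2 = (32 ± 10)/2,
  λ_1 = 21,  λ_2 = 11.

Step 4 — unit eigenvector for λ_1: solve (Sigma - λ_1 I)v = 0. First row:
  (12 - 21)·v_x + (-3)·v_y = 0, i.e. (-9)·v_x + (-3)·v_y = 0,
  so v ∝ (b, λ_1 - a) = (-3, 9); multiply by -1 so the first entry is positive: u = (3, -9).
  ||u|| = √((3)² + (-9)²) = √(90) ≈ 9.4868,
  v_1 = u/||u|| ≈ (0.3162, -0.9487) (||v_1|| = 1).

λ_1 = 21,  λ_2 = 11;  v_1 ≈ (0.3162, -0.9487)


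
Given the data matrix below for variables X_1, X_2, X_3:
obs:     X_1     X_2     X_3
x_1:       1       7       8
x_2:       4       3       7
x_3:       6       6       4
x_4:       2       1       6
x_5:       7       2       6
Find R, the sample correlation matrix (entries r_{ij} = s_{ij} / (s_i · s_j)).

Step 1 — column means:
  mean(X_1) = (1 + 4 + 6 + 2 + 7) / 5 = 20/5 = 4
  mean(X_2) = (7 + 3 + 6 + 1 + 2) / 5 = 19/5 = 3.8
  mean(X_3) = (8 + 7 + 4 + 6 + 6) / 5 = 31/5 = 6.2

Step 2 — sample variances and covariances s[i,j] = (1/(n-1)) · Σ_k (x_{k,i} - mean_i) · (x_{k,j} - mean_j), with n-1 = 4:
  s[X_1,X_1] = ((-3)·(-3) + (0)·(0) + (2)·(2) + (-2)·(-2) + (3)·(3)) / 4 = 26/4 = 6.5
  s[X_1,X_2] = ((-3)·(3.2) + (0)·(-0.8) + (2)·(2.2) + (-2)·(-2.8) + (3)·(-1.8)) / 4 = -5/4 = -1.25
  s[X_1,X_3] = ((-3)·(1.8) + (0)·(0.8) + (2)·(-2.2) + (-2)·(-0.2) + (3)·(-0.2)) / 4 = -10/4 = -2.5
  s[X_2,X_2] = ((3.2)·(3.2) + (-0.8)·(-0.8) + (2.2)·(2.2) + (-2.8)·(-2.8) + (-1.8)·(-1.8)) / 4 = 26.8/4 = 6.7
  s[X_2,X_3] = ((3.2)·(1.8) + (-0.8)·(0.8) + (2.2)·(-2.2) + (-2.8)·(-0.2) + (-1.8)·(-0.2)) / 4 = 1.2/4 = 0.3
  s[X_3,X_3] = ((1.8)·(1.8) + (0.8)·(0.8) + (-2.2)·(-2.2) + (-0.2)·(-0.2) + (-0.2)·(-0.2)) / 4 = 8.8/4 = 2.2
  Sample standard deviations s_i = √(s[i,i]):
  s(X_1) = √(6.5) = 2.5495
  s(X_2) = √(6.7) = 2.5884
  s(X_3) = √(2.2) = 1.4832

Step 3 — r_{ij} = s_{ij} / (s_i · s_j):
  r[X_1,X_1] = 1 (diagonal).
  r[X_1,X_2] = -1.25 / (2.5495 · 2.5884) = -1.25 / 6.5992 = -0.1894
  r[X_1,X_3] = -2.5 / (2.5495 · 1.4832) = -2.5 / 3.7815 = -0.6611
  r[X_2,X_2] = 1 (diagonal).
  r[X_2,X_3] = 0.3 / (2.5884 · 1.4832) = 0.3 / 3.8393 = 0.0781
  r[X_3,X_3] = 1 (diagonal).

R is symmetric with unit diagonal. Assembling:

R = [[1, -0.1894, -0.6611],
 [-0.1894, 1, 0.0781],
 [-0.6611, 0.0781, 1]]


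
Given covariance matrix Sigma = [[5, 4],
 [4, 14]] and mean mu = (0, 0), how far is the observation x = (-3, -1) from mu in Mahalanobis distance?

Step 1 — centre the observation: (x - mu) = (-3, -1).

Step 2 — invert Sigma. det(Sigma) = 5·14 - (4)² = 54.
  Sigma^{-1} = (1/det) · [[d, -b], [-b, a]] = [[0.2593, -0.0741],
 [-0.0741, 0.0926]].

Step 3 — form the quadratic (x - mu)^T · Sigma^{-1} · (x - mu):
  Sigma^{-1} · (x - mu) = (-0.7037, 0.1296).
  (x - mu)^T · [Sigma^{-1} · (x - mu)] = (-3)·(-0.7037) + (-1)·(0.1296) = 1.9815.

Step 4 — take square root: d = √(1.9815) ≈ 1.4077.

d(x, mu) = √(1.9815) ≈ 1.4077


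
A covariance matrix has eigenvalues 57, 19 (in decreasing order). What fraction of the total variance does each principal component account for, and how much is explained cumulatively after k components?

Step 1 — total variance = trace(Sigma) = Σ λ_i = 57 + 19 = 76.

Step 2 — fraction explained by component i = λ_i / Σ λ:
  PC1: 57/76 = 0.75
  PC2: 19/76 = 0.25

Step 3 — cumulative fraction after k components = (λ_1 + ... + λ_k) / Σ λ:
  k = 1: 57/76 = 0.75
  k = 2: (57 + 19)/76 = 76/76 = 1

Summary (fraction, with percent):

explained: PC1 0.75 (75%), PC2 0.25 (25%);  cumulative: 0.75, 1


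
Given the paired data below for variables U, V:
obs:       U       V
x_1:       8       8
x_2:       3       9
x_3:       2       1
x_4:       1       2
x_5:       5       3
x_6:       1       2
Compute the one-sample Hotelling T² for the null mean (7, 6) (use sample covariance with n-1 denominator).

Step 1 — sample mean vector:
  mean(U) = (8 + 3 + 2 + 1 + 5 + 1) / 6 = 20/6 = 3.3333
  mean(V) = (8 + 9 + 1 + 2 + 3 + 2) / 6 = 25/6 = 4.1667
  x̄ = (3.3333, 4.1667),  deviation x̄ - mu_0 = (3.3333, 4.1667) - (7, 6) = (-3.6667, -1.8333).

Step 2 — sample covariance matrix, S[i,j] = (1/(n-1)) · Σ_k (x_{k,i} - mean_i) · (x_{k,j} - mean_j), divisor n-1 = 5:
  S[U,U] = ((4.6667)·(4.6667) + (-0.3333)·(-0.3333) + (-1.3333)·(-1.3333) + (-2.3333)·(-2.3333) + (1.6667)·(1.6667) + (-2.3333)·(-2.3333)) / 5 = 37.3333/5 = 7.4667
  S[U,V] = ((4.6667)·(3.8333) + (-0.3333)·(4.8333) + (-1.3333)·(-3.1667) + (-2.3333)·(-2.1667) + (1.6667)·(-1.1667) + (-2.3333)·(-2.1667)) / 5 = 28.6667/5 = 5.7333
  S[V,V] = ((3.8333)·(3.8333) + (4.8333)·(4.8333) + (-3.1667)·(-3.1667) + (-2.1667)·(-2.1667) + (-1.1667)·(-1.1667) + (-2.1667)·(-2.1667)) / 5 = 58.8333/5 = 11.7667
  S = [[7.4667, 5.7333],
 [5.7333, 11.7667]].

Step 3 — invert S. det(S) = 7.4667·11.7667 - (5.7333)² = 54.9867.
  S^{-1} = (1/det) · [[d, -b], [-b, a]] = [[0.214, -0.1043],
 [-0.1043, 0.1358]].

Step 4 — quadratic form (x̄ - mu_0)^T · S^{-1} · (x̄ - mu_0):
  S^{-1} · (x̄ - mu_0) = (-0.5935, 0.1334),
  (x̄ - mu_0)^T · [...] = (-3.6667)·(-0.5935) + (-1.8333)·(0.1334) = 1.9316.

Step 5 — scale by n: T² = 6 · 1.9316 = 11.5895.

T² ≈ 11.5895


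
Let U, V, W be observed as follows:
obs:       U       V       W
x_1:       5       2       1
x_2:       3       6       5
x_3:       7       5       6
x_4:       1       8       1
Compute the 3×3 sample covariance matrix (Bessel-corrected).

Step 1 — column means:
  mean(U) = (5 + 3 + 7 + 1) / 4 = 16/4 = 4
  mean(V) = (2 + 6 + 5 + 8) / 4 = 21/4 = 5.25
  mean(W) = (1 + 5 + 6 + 1) / 4 = 13/4 = 3.25

Step 2 — sample covariance S[i,j] = (1/(n-1)) · Σ_k (x_{k,i} - mean_i) · (x_{k,j} - mean_j), with n-1 = 3.
  S[U,U] = ((1)·(1) + (-1)·(-1) + (3)·(3) + (-3)·(-3)) / 3 = 20/3 = 6.6667
  S[U,V] = ((1)·(-3.25) + (-1)·(0.75) + (3)·(-0.25) + (-3)·(2.75)) / 3 = -13/3 = -4.3333
  S[U,W] = ((1)·(-2.25) + (-1)·(1.75) + (3)·(2.75) + (-3)·(-2.25)) / 3 = 11/3 = 3.6667
  S[V,V] = ((-3.25)·(-3.25) + (0.75)·(0.75) + (-0.25)·(-0.25) + (2.75)·(2.75)) / 3 = 18.75/3 = 6.25
  S[V,W] = ((-3.25)·(-2.25) + (0.75)·(1.75) + (-0.25)·(2.75) + (2.75)·(-2.25)) / 3 = 1.75/3 = 0.5833
  S[W,W] = ((-2.25)·(-2.25) + (1.75)·(1.75) + (2.75)·(2.75) + (-2.25)·(-2.25)) / 3 = 20.75/3 = 6.9167

S is symmetric (S[j,i] = S[i,j]). Assembling:

S = [[6.6667, -4.3333, 3.6667],
 [-4.3333, 6.25, 0.5833],
 [3.6667, 0.5833, 6.9167]]


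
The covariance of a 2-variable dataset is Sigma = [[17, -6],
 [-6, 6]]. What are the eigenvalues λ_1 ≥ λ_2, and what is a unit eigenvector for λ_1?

Step 1 — characteristic polynomial of 2×2 Sigma:
  det(Sigma - λI) = λ² - trace · λ + det = 0.
  trace = 17 + 6 = 23, det = 17·6 - (-6)² = 66.
Step 2 — discriminant:
  Δ = trace² - 4·det = 529 - 264 = 265.
Step 3 — eigenvalues:
  λ = (trace ± √Δ)/2 = (23 ± 16.2788)/2,
  λ_1 = 19.6394,  λ_2 = 3.3606.

Step 4 — unit eigenvector for λ_1: solve (Sigma - λ_1 I)v = 0. First row:
  (17 - 19.6394)·v_x + (-6)·v_y = 0, i.e. (-2.6394)·v_x + (-6)·v_y = 0,
  so v ∝ (b, λ_1 - a) = (-6, 2.6394); multiply by -1 so the first entry is positive: u = (6, -2.6394).
  ||u|| = √((6)² + (-2.6394)²) = √(42.9665) ≈ 6.5549,
  v_1 = u/||u|| ≈ (0.9153, -0.4027) (||v_1|| = 1).

λ_1 = 19.6394,  λ_2 = 3.3606;  v_1 ≈ (0.9153, -0.4027)


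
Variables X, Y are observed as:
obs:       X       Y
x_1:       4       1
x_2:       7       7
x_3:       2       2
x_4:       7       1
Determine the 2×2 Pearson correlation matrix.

Step 1 — column means:
  mean(X) = (4 + 7 + 2 + 7) / 4 = 20/4 = 5
  mean(Y) = (1 + 7 + 2 + 1) / 4 = 11/4 = 2.75

Step 2 — sample variances and covariances s[i,j] = (1/(n-1)) · Σ_k (x_{k,i} - mean_i) · (x_{k,j} - mean_j), with n-1 = 3:
  s[X,X] = ((-1)·(-1) + (2)·(2) + (-3)·(-3) + (2)·(2)) / 3 = 18/3 = 6
  s[X,Y] = ((-1)·(-1.75) + (2)·(4.25) + (-3)·(-0.75) + (2)·(-1.75)) / 3 = 9/3 = 3
  s[Y,Y] = ((-1.75)·(-1.75) + (4.25)·(4.25) + (-0.75)·(-0.75) + (-1.75)·(-1.75)) / 3 = 24.75/3 = 8.25
  Sample standard deviations s_i = √(s[i,i]):
  s(X) = √(6) = 2.4495
  s(Y) = √(8.25) = 2.8723

Step 3 — r_{ij} = s_{ij} / (s_i · s_j):
  r[X,X] = 1 (diagonal).
  r[X,Y] = 3 / (2.4495 · 2.8723) = 3 / 7.0356 = 0.4264
  r[Y,Y] = 1 (diagonal).

R is symmetric with unit diagonal. Assembling:

R = [[1, 0.4264],
 [0.4264, 1]]


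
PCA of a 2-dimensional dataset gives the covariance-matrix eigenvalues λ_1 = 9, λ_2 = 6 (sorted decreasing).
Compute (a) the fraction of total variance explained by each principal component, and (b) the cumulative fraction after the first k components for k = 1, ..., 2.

Step 1 — total variance = trace(Sigma) = Σ λ_i = 9 + 6 = 15.

Step 2 — fraction explained by component i = λ_i / Σ λ:
  PC1: 9/15 = 0.6
  PC2: 6/15 = 0.4

Step 3 — cumulative fraction after k components = (λ_1 + ... + λ_k) / Σ λ:
  k = 1: 9/15 = 0.6
  k = 2: (9 + 6)/15 = 15/15 = 1

Summary (fraction, with percent):

explained: PC1 0.6 (60%), PC2 0.4 (40%);  cumulative: 0.6, 1


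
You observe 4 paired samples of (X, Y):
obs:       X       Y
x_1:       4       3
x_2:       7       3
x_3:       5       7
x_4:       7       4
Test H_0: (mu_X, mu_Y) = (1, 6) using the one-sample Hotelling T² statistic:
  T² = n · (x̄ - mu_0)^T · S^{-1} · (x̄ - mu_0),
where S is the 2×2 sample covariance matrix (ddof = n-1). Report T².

Step 1 — sample mean vector:
  mean(X) = (4 + 7 + 5 + 7) / 4 = 23/4 = 5.75
  mean(Y) = (3 + 3 + 7 + 4) / 4 = 17/4 = 4.25
  x̄ = (5.75, 4.25),  deviation x̄ - mu_0 = (5.75, 4.25) - (1, 6) = (4.75, -1.75).

Step 2 — sample covariance matrix, S[i,j] = (1/(n-1)) · Σ_k (x_{k,i} - mean_i) · (x_{k,j} - mean_j), divisor n-1 = 3:
  S[X,X] = ((-1.75)·(-1.75) + (1.25)·(1.25) + (-0.75)·(-0.75) + (1.25)·(1.25)) / 3 = 6.75/3 = 2.25
  S[X,Y] = ((-1.75)·(-1.25) + (1.25)·(-1.25) + (-0.75)·(2.75) + (1.25)·(-0.25)) / 3 = -1.75/3 = -0.5833
  S[Y,Y] = ((-1.25)·(-1.25) + (-1.25)·(-1.25) + (2.75)·(2.75) + (-0.25)·(-0.25)) / 3 = 10.75/3 = 3.5833
  S = [[2.25, -0.5833],
 [-0.5833, 3.5833]].

Step 3 — invert S. det(S) = 2.25·3.5833 - (-0.5833)² = 7.7222.
  S^{-1} = (1/det) · [[d, -b], [-b, a]] = [[0.464, 0.0755],
 [0.0755, 0.2914]].

Step 4 — quadratic form (x̄ - mu_0)^T · S^{-1} · (x̄ - mu_0):
  S^{-1} · (x̄ - mu_0) = (2.0719, -0.1511),
  (x̄ - mu_0)^T · [...] = (4.75)·(2.0719) + (-1.75)·(-0.1511) = 10.1061.

Step 5 — scale by n: T² = 4 · 10.1061 = 40.4245.

T² ≈ 40.4245


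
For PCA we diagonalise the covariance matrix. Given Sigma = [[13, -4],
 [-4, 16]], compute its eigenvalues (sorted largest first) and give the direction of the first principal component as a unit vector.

Step 1 — characteristic polynomial of 2×2 Sigma:
  det(Sigma - λI) = λ² - trace · λ + det = 0.
  trace = 13 + 16 = 29, det = 13·16 - (-4)² = 192.
Step 2 — discriminant:
  Δ = trace² - 4·det = 841 - 768 = 73.
Step 3 — eigenvalues:
  λ = (trace ± √Δ)/2 = (29 ± 8.544)/2,
  λ_1 = 18.772,  λ_2 = 10.228.

Step 4 — unit eigenvector for λ_1: solve (Sigma - λ_1 I)v = 0. First row:
  (13 - 18.772)·v_x + (-4)·v_y = 0, i.e. (-5.772)·v_x + (-4)·v_y = 0,
  so v ∝ (b, λ_1 - a) = (-4, 5.772); multiply by -1 so the first entry is positive: u = (4, -5.772).
  ||u|| = √((4)² + (-5.772)²) = √(49.316) ≈ 7.0225,
  v_1 = u/||u|| ≈ (0.5696, -0.8219) (||v_1|| = 1).

λ_1 = 18.772,  λ_2 = 10.228;  v_1 ≈ (0.5696, -0.8219)


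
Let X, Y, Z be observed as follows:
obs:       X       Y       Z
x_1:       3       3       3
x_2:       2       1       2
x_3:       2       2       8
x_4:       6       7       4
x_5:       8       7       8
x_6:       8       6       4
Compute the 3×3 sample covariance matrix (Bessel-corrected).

Step 1 — column means:
  mean(X) = (3 + 2 + 2 + 6 + 8 + 8) / 6 = 29/6 = 4.8333
  mean(Y) = (3 + 1 + 2 + 7 + 7 + 6) / 6 = 26/6 = 4.3333
  mean(Z) = (3 + 2 + 8 + 4 + 8 + 4) / 6 = 29/6 = 4.8333

Step 2 — sample covariance S[i,j] = (1/(n-1)) · Σ_k (x_{k,i} - mean_i) · (x_{k,j} - mean_j), with n-1 = 5.
  S[X,X] = ((-1.8333)·(-1.8333) + (-2.8333)·(-2.8333) + (-2.8333)·(-2.8333) + (1.1667)·(1.1667) + (3.1667)·(3.1667) + (3.1667)·(3.1667)) / 5 = 40.8333/5 = 8.1667
  S[X,Y] = ((-1.8333)·(-1.3333) + (-2.8333)·(-3.3333) + (-2.8333)·(-2.3333) + (1.1667)·(2.6667) + (3.1667)·(2.6667) + (3.1667)·(1.6667)) / 5 = 35.3333/5 = 7.0667
  S[X,Z] = ((-1.8333)·(-1.8333) + (-2.8333)·(-2.8333) + (-2.8333)·(3.1667) + (1.1667)·(-0.8333) + (3.1667)·(3.1667) + (3.1667)·(-0.8333)) / 5 = 8.8333/5 = 1.7667
  S[Y,Y] = ((-1.3333)·(-1.3333) + (-3.3333)·(-3.3333) + (-2.3333)·(-2.3333) + (2.6667)·(2.6667) + (2.6667)·(2.6667) + (1.6667)·(1.6667)) / 5 = 35.3333/5 = 7.0667
  S[Y,Z] = ((-1.3333)·(-1.8333) + (-3.3333)·(-2.8333) + (-2.3333)·(3.1667) + (2.6667)·(-0.8333) + (2.6667)·(3.1667) + (1.6667)·(-0.8333)) / 5 = 9.3333/5 = 1.8667
  S[Z,Z] = ((-1.8333)·(-1.8333) + (-2.8333)·(-2.8333) + (3.1667)·(3.1667) + (-0.8333)·(-0.8333) + (3.1667)·(3.1667) + (-0.8333)·(-0.8333)) / 5 = 32.8333/5 = 6.5667

S is symmetric (S[j,i] = S[i,j]). Assembling:

S = [[8.1667, 7.0667, 1.7667],
 [7.0667, 7.0667, 1.8667],
 [1.7667, 1.8667, 6.5667]]


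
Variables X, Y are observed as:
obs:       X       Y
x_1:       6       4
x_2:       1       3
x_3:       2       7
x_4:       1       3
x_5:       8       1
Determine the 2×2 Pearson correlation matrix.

Step 1 — column means:
  mean(X) = (6 + 1 + 2 + 1 + 8) / 5 = 18/5 = 3.6
  mean(Y) = (4 + 3 + 7 + 3 + 1) / 5 = 18/5 = 3.6

Step 2 — sample variances and covariances s[i,j] = (1/(n-1)) · Σ_k (x_{k,i} - mean_i) · (x_{k,j} - mean_j), with n-1 = 4:
  s[X,X] = ((2.4)·(2.4) + (-2.6)·(-2.6) + (-1.6)·(-1.6) + (-2.6)·(-2.6) + (4.4)·(4.4)) / 4 = 41.2/4 = 10.3
  s[X,Y] = ((2.4)·(0.4) + (-2.6)·(-0.6) + (-1.6)·(3.4) + (-2.6)·(-0.6) + (4.4)·(-2.6)) / 4 = -12.8/4 = -3.2
  s[Y,Y] = ((0.4)·(0.4) + (-0.6)·(-0.6) + (3.4)·(3.4) + (-0.6)·(-0.6) + (-2.6)·(-2.6)) / 4 = 19.2/4 = 4.8
  Sample standard deviations s_i = √(s[i,i]):
  s(X) = √(10.3) = 3.2094
  s(Y) = √(4.8) = 2.1909

Step 3 — r_{ij} = s_{ij} / (s_i · s_j):
  r[X,X] = 1 (diagonal).
  r[X,Y] = -3.2 / (3.2094 · 2.1909) = -3.2 / 7.0314 = -0.4551
  r[Y,Y] = 1 (diagonal).

R is symmetric with unit diagonal. Assembling:

R = [[1, -0.4551],
 [-0.4551, 1]]


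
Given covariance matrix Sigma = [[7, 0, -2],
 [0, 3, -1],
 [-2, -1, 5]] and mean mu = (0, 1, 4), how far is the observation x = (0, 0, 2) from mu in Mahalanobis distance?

Step 1 — centre the observation: (x - mu) = (0, -1, -2).

Step 2 — invert Sigma (cofactor / det for 3×3, or solve directly):
  Sigma^{-1} = [[0.1628, 0.0233, 0.0698],
 [0.0233, 0.3605, 0.0814],
 [0.0698, 0.0814, 0.2442]].

Step 3 — form the quadratic (x - mu)^T · Sigma^{-1} · (x - mu):
  Sigma^{-1} · (x - mu) = (-0.1628, -0.5233, -0.5698).
  (x - mu)^T · [Sigma^{-1} · (x - mu)] = (0)·(-0.1628) + (-1)·(-0.5233) + (-2)·(-0.5698) = 1.6628.

Step 4 — take square root: d = √(1.6628) ≈ 1.2895.

d(x, mu) = √(1.6628) ≈ 1.2895


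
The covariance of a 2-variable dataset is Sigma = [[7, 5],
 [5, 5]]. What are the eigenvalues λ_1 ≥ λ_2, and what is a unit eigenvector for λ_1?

Step 1 — characteristic polynomial of 2×2 Sigma:
  det(Sigma - λI) = λ² - trace · λ + det = 0.
  trace = 7 + 5 = 12, det = 7·5 - (5)² = 10.
Step 2 — discriminant:
  Δ = trace² - 4·det = 144 - 40 = 104.
Step 3 — eigenvalues:
  λ = (trace ± √Δ)/2 = (12 ± 10.198)/2,
  λ_1 = 11.099,  λ_2 = 0.901.

Step 4 — unit eigenvector for λ_1: solve (Sigma - λ_1 I)v = 0. First row:
  (7 - 11.099)·v_x + (5)·v_y = 0, i.e. (-4.099)·v_x + (5)·v_y = 0,
  so v ∝ (b, λ_1 - a) = (5, 4.099) = u.
  ||u|| = √((5)² + (4.099)²) = √(41.802) ≈ 6.4654,
  v_1 = u/||u|| ≈ (0.7733, 0.634) (||v_1|| = 1).

λ_1 = 11.099,  λ_2 = 0.901;  v_1 ≈ (0.7733, 0.634)


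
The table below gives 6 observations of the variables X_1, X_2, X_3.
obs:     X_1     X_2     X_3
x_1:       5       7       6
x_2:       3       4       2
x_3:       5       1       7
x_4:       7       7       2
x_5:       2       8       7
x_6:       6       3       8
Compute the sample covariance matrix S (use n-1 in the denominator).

Step 1 — column means:
  mean(X_1) = (5 + 3 + 5 + 7 + 2 + 6) / 6 = 28/6 = 4.6667
  mean(X_2) = (7 + 4 + 1 + 7 + 8 + 3) / 6 = 30/6 = 5
  mean(X_3) = (6 + 2 + 7 + 2 + 7 + 8) / 6 = 32/6 = 5.3333

Step 2 — sample covariance S[i,j] = (1/(n-1)) · Σ_k (x_{k,i} - mean_i) · (x_{k,j} - mean_j), with n-1 = 5.
  S[X_1,X_1] = ((0.3333)·(0.3333) + (-1.6667)·(-1.6667) + (0.3333)·(0.3333) + (2.3333)·(2.3333) + (-2.6667)·(-2.6667) + (1.3333)·(1.3333)) / 5 = 17.3333/5 = 3.4667
  S[X_1,X_2] = ((0.3333)·(2) + (-1.6667)·(-1) + (0.3333)·(-4) + (2.3333)·(2) + (-2.6667)·(3) + (1.3333)·(-2)) / 5 = -5/5 = -1
  S[X_1,X_3] = ((0.3333)·(0.6667) + (-1.6667)·(-3.3333) + (0.3333)·(1.6667) + (2.3333)·(-3.3333) + (-2.6667)·(1.6667) + (1.3333)·(2.6667)) / 5 = -2.3333/5 = -0.4667
  S[X_2,X_2] = ((2)·(2) + (-1)·(-1) + (-4)·(-4) + (2)·(2) + (3)·(3) + (-2)·(-2)) / 5 = 38/5 = 7.6
  S[X_2,X_3] = ((2)·(0.6667) + (-1)·(-3.3333) + (-4)·(1.6667) + (2)·(-3.3333) + (3)·(1.6667) + (-2)·(2.6667)) / 5 = -9/5 = -1.8
  S[X_3,X_3] = ((0.6667)·(0.6667) + (-3.3333)·(-3.3333) + (1.6667)·(1.6667) + (-3.3333)·(-3.3333) + (1.6667)·(1.6667) + (2.6667)·(2.6667)) / 5 = 35.3333/5 = 7.0667

S is symmetric (S[j,i] = S[i,j]). Assembling:

S = [[3.4667, -1, -0.4667],
 [-1, 7.6, -1.8],
 [-0.4667, -1.8, 7.0667]]


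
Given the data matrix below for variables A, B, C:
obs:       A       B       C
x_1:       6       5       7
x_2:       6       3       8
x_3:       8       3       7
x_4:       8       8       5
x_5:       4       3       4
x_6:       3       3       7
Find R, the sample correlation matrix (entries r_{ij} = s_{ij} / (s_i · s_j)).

Step 1 — column means:
  mean(A) = (6 + 6 + 8 + 8 + 4 + 3) / 6 = 35/6 = 5.8333
  mean(B) = (5 + 3 + 3 + 8 + 3 + 3) / 6 = 25/6 = 4.1667
  mean(C) = (7 + 8 + 7 + 5 + 4 + 7) / 6 = 38/6 = 6.3333

Step 2 — sample variances and covariances s[i,j] = (1/(n-1)) · Σ_k (x_{k,i} - mean_i) · (x_{k,j} - mean_j), with n-1 = 5:
  s[A,A] = ((0.1667)·(0.1667) + (0.1667)·(0.1667) + (2.1667)·(2.1667) + (2.1667)·(2.1667) + (-1.8333)·(-1.8333) + (-2.8333)·(-2.8333)) / 5 = 20.8333/5 = 4.1667
  s[A,B] = ((0.1667)·(0.8333) + (0.1667)·(-1.1667) + (2.1667)·(-1.1667) + (2.1667)·(3.8333) + (-1.8333)·(-1.1667) + (-2.8333)·(-1.1667)) / 5 = 11.1667/5 = 2.2333
  s[A,C] = ((0.1667)·(0.6667) + (0.1667)·(1.6667) + (2.1667)·(0.6667) + (2.1667)·(-1.3333) + (-1.8333)·(-2.3333) + (-2.8333)·(0.6667)) / 5 = 1.3333/5 = 0.2667
  s[B,B] = ((0.8333)·(0.8333) + (-1.1667)·(-1.1667) + (-1.1667)·(-1.1667) + (3.8333)·(3.8333) + (-1.1667)·(-1.1667) + (-1.1667)·(-1.1667)) / 5 = 20.8333/5 = 4.1667
  s[B,C] = ((0.8333)·(0.6667) + (-1.1667)·(1.6667) + (-1.1667)·(0.6667) + (3.8333)·(-1.3333) + (-1.1667)·(-2.3333) + (-1.1667)·(0.6667)) / 5 = -5.3333/5 = -1.0667
  s[C,C] = ((0.6667)·(0.6667) + (1.6667)·(1.6667) + (0.6667)·(0.6667) + (-1.3333)·(-1.3333) + (-2.3333)·(-2.3333) + (0.6667)·(0.6667)) / 5 = 11.3333/5 = 2.2667
  Sample standard deviations s_i = √(s[i,i]):
  s(A) = √(4.1667) = 2.0412
  s(B) = √(4.1667) = 2.0412
  s(C) = √(2.2667) = 1.5055

Step 3 — r_{ij} = s_{ij} / (s_i · s_j):
  r[A,A] = 1 (diagonal).
  r[A,B] = 2.2333 / (2.0412 · 2.0412) = 2.2333 / 4.1667 = 0.536
  r[A,C] = 0.2667 / (2.0412 · 1.5055) = 0.2667 / 3.0732 = 0.0868
  r[B,B] = 1 (diagonal).
  r[B,C] = -1.0667 / (2.0412 · 1.5055) = -1.0667 / 3.0732 = -0.3471
  r[C,C] = 1 (diagonal).

R is symmetric with unit diagonal. Assembling:

R = [[1, 0.536, 0.0868],
 [0.536, 1, -0.3471],
 [0.0868, -0.3471, 1]]


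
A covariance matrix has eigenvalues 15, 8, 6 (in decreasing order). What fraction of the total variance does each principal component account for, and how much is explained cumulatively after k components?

Step 1 — total variance = trace(Sigma) = Σ λ_i = 15 + 8 + 6 = 29.

Step 2 — fraction explained by component i = λ_i / Σ λ:
  PC1: 15/29 = 0.5172
  PC2: 8/29 = 0.2759
  PC3: 6/29 = 0.2069

Step 3 — cumulative fraction after k components = (λ_1 + ... + λ_k) / Σ λ:
  k = 1: 15/29 = 0.5172
  k = 2: (15 + 8)/29 = 23/29 = 0.7931
  k = 3: (15 + 8 + 6)/29 = 29/29 = 1

Summary (fraction, with percent):

explained: PC1 0.5172 (51.72%), PC2 0.2759 (27.59%), PC3 0.2069 (20.69%);  cumulative: 0.5172, 0.7931, 1


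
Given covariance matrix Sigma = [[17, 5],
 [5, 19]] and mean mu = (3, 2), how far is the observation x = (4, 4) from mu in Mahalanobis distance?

Step 1 — centre the observation: (x - mu) = (1, 2).

Step 2 — invert Sigma. det(Sigma) = 17·19 - (5)² = 298.
  Sigma^{-1} = (1/det) · [[d, -b], [-b, a]] = [[0.0638, -0.0168],
 [-0.0168, 0.057]].

Step 3 — form the quadratic (x - mu)^T · Sigma^{-1} · (x - mu):
  Sigma^{-1} · (x - mu) = (0.0302, 0.0973).
  (x - mu)^T · [Sigma^{-1} · (x - mu)] = (1)·(0.0302) + (2)·(0.0973) = 0.2248.

Step 4 — take square root: d = √(0.2248) ≈ 0.4742.

d(x, mu) = √(0.2248) ≈ 0.4742


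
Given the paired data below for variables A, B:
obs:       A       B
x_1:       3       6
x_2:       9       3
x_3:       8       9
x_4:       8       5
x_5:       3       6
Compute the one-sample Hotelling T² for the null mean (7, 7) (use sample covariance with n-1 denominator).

Step 1 — sample mean vector:
  mean(A) = (3 + 9 + 8 + 8 + 3) / 5 = 31/5 = 6.2
  mean(B) = (6 + 3 + 9 + 5 + 6) / 5 = 29/5 = 5.8
  x̄ = (6.2, 5.8),  deviation x̄ - mu_0 = (6.2, 5.8) - (7, 7) = (-0.8, -1.2).

Step 2 — sample covariance matrix, S[i,j] = (1/(n-1)) · Σ_k (x_{k,i} - mean_i) · (x_{k,j} - mean_j), divisor n-1 = 4:
  S[A,A] = ((-3.2)·(-3.2) + (2.8)·(2.8) + (1.8)·(1.8) + (1.8)·(1.8) + (-3.2)·(-3.2)) / 4 = 34.8/4 = 8.7
  S[A,B] = ((-3.2)·(0.2) + (2.8)·(-2.8) + (1.8)·(3.2) + (1.8)·(-0.8) + (-3.2)·(0.2)) / 4 = -4.8/4 = -1.2
  S[B,B] = ((0.2)·(0.2) + (-2.8)·(-2.8) + (3.2)·(3.2) + (-0.8)·(-0.8) + (0.2)·(0.2)) / 4 = 18.8/4 = 4.7
  S = [[8.7, -1.2],
 [-1.2, 4.7]].

Step 3 — invert S. det(S) = 8.7·4.7 - (-1.2)² = 39.45.
  S^{-1} = (1/det) · [[d, -b], [-b, a]] = [[0.1191, 0.0304],
 [0.0304, 0.2205]].

Step 4 — quadratic form (x̄ - mu_0)^T · S^{-1} · (x̄ - mu_0):
  S^{-1} · (x̄ - mu_0) = (-0.1318, -0.289),
  (x̄ - mu_0)^T · [...] = (-0.8)·(-0.1318) + (-1.2)·(-0.289) = 0.4522.

Step 5 — scale by n: T² = 5 · 0.4522 = 2.2611.

T² ≈ 2.2611


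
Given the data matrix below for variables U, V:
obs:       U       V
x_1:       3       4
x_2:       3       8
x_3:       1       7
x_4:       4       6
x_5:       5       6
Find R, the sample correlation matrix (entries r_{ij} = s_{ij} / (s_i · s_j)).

Step 1 — column means:
  mean(U) = (3 + 3 + 1 + 4 + 5) / 5 = 16/5 = 3.2
  mean(V) = (4 + 8 + 7 + 6 + 6) / 5 = 31/5 = 6.2

Step 2 — sample variances and covariances s[i,j] = (1/(n-1)) · Σ_k (x_{k,i} - mean_i) · (x_{k,j} - mean_j), with n-1 = 4:
  s[U,U] = ((-0.2)·(-0.2) + (-0.2)·(-0.2) + (-2.2)·(-2.2) + (0.8)·(0.8) + (1.8)·(1.8)) / 4 = 8.8/4 = 2.2
  s[U,V] = ((-0.2)·(-2.2) + (-0.2)·(1.8) + (-2.2)·(0.8) + (0.8)·(-0.2) + (1.8)·(-0.2)) / 4 = -2.2/4 = -0.55
  s[V,V] = ((-2.2)·(-2.2) + (1.8)·(1.8) + (0.8)·(0.8) + (-0.2)·(-0.2) + (-0.2)·(-0.2)) / 4 = 8.8/4 = 2.2
  Sample standard deviations s_i = √(s[i,i]):
  s(U) = √(2.2) = 1.4832
  s(V) = √(2.2) = 1.4832

Step 3 — r_{ij} = s_{ij} / (s_i · s_j):
  r[U,U] = 1 (diagonal).
  r[U,V] = -0.55 / (1.4832 · 1.4832) = -0.55 / 2.2 = -0.25
  r[V,V] = 1 (diagonal).

R is symmetric with unit diagonal. Assembling:

R = [[1, -0.25],
 [-0.25, 1]]


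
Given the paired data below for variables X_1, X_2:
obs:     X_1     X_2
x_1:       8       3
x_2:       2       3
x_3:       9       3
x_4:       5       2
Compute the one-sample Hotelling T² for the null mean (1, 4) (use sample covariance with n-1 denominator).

Step 1 — sample mean vector:
  mean(X_1) = (8 + 2 + 9 + 5) / 4 = 24/4 = 6
  mean(X_2) = (3 + 3 + 3 + 2) / 4 = 11/4 = 2.75
  x̄ = (6, 2.75),  deviation x̄ - mu_0 = (6, 2.75) - (1, 4) = (5, -1.25).

Step 2 — sample covariance matrix, S[i,j] = (1/(n-1)) · Σ_k (x_{k,i} - mean_i) · (x_{k,j} - mean_j), divisor n-1 = 3:
  S[X_1,X_1] = ((2)·(2) + (-4)·(-4) + (3)·(3) + (-1)·(-1)) / 3 = 30/3 = 10
  S[X_1,X_2] = ((2)·(0.25) + (-4)·(0.25) + (3)·(0.25) + (-1)·(-0.75)) / 3 = 1/3 = 0.3333
  S[X_2,X_2] = ((0.25)·(0.25) + (0.25)·(0.25) + (0.25)·(0.25) + (-0.75)·(-0.75)) / 3 = 0.75/3 = 0.25
  S = [[10, 0.3333],
 [0.3333, 0.25]].

Step 3 — invert S. det(S) = 10·0.25 - (0.3333)² = 2.3889.
  S^{-1} = (1/det) · [[d, -b], [-b, a]] = [[0.1047, -0.1395],
 [-0.1395, 4.186]].

Step 4 — quadratic form (x̄ - mu_0)^T · S^{-1} · (x̄ - mu_0):
  S^{-1} · (x̄ - mu_0) = (0.6977, -5.9302),
  (x̄ - mu_0)^T · [...] = (5)·(0.6977) + (-1.25)·(-5.9302) = 10.9012.

Step 5 — scale by n: T² = 4 · 10.9012 = 43.6047.

T² ≈ 43.6047


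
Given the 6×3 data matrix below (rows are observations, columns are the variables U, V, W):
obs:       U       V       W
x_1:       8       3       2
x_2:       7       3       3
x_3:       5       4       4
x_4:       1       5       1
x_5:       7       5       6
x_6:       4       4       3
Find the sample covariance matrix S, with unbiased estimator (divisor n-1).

Step 1 — column means:
  mean(U) = (8 + 7 + 5 + 1 + 7 + 4) / 6 = 32/6 = 5.3333
  mean(V) = (3 + 3 + 4 + 5 + 5 + 4) / 6 = 24/6 = 4
  mean(W) = (2 + 3 + 4 + 1 + 6 + 3) / 6 = 19/6 = 3.1667

Step 2 — sample covariance S[i,j] = (1/(n-1)) · Σ_k (x_{k,i} - mean_i) · (x_{k,j} - mean_j), with n-1 = 5.
  S[U,U] = ((2.6667)·(2.6667) + (1.6667)·(1.6667) + (-0.3333)·(-0.3333) + (-4.3333)·(-4.3333) + (1.6667)·(1.6667) + (-1.3333)·(-1.3333)) / 5 = 33.3333/5 = 6.6667
  S[U,V] = ((2.6667)·(-1) + (1.6667)·(-1) + (-0.3333)·(0) + (-4.3333)·(1) + (1.6667)·(1) + (-1.3333)·(0)) / 5 = -7/5 = -1.4
  S[U,W] = ((2.6667)·(-1.1667) + (1.6667)·(-0.1667) + (-0.3333)·(0.8333) + (-4.3333)·(-2.1667) + (1.6667)·(2.8333) + (-1.3333)·(-0.1667)) / 5 = 10.6667/5 = 2.1333
  S[V,V] = ((-1)·(-1) + (-1)·(-1) + (0)·(0) + (1)·(1) + (1)·(1) + (0)·(0)) / 5 = 4/5 = 0.8
  S[V,W] = ((-1)·(-1.1667) + (-1)·(-0.1667) + (0)·(0.8333) + (1)·(-2.1667) + (1)·(2.8333) + (0)·(-0.1667)) / 5 = 2/5 = 0.4
  S[W,W] = ((-1.1667)·(-1.1667) + (-0.1667)·(-0.1667) + (0.8333)·(0.8333) + (-2.1667)·(-2.1667) + (2.8333)·(2.8333) + (-0.1667)·(-0.1667)) / 5 = 14.8333/5 = 2.9667

S is symmetric (S[j,i] = S[i,j]). Assembling:

S = [[6.6667, -1.4, 2.1333],
 [-1.4, 0.8, 0.4],
 [2.1333, 0.4, 2.9667]]


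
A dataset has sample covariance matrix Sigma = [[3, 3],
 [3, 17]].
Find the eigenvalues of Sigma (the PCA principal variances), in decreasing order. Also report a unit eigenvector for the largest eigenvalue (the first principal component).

Step 1 — characteristic polynomial of 2×2 Sigma:
  det(Sigma - λI) = λ² - trace · λ + det = 0.
  trace = 3 + 17 = 20, det = 3·17 - (3)² = 42.
Step 2 — discriminant:
  Δ = trace² - 4·det = 400 - 168 = 232.
Step 3 — eigenvalues:
  λ = (trace ± √Δ)/2 = (20 ± 15.2315)/2,
  λ_1 = 17.6158,  λ_2 = 2.3842.

Step 4 — unit eigenvector for λ_1: solve (Sigma - λ_1 I)v = 0. First row:
  (3 - 17.6158)·v_x + (3)·v_y = 0, i.e. (-14.6158)·v_x + (3)·v_y = 0,
  so v ∝ (b, λ_1 - a) = (3, 14.6158) = u.
  ||u|| = √((3)² + (14.6158)²) = √(222.6208) ≈ 14.9205,
  v_1 = u/||u|| ≈ (0.2011, 0.9796) (||v_1|| = 1).

λ_1 = 17.6158,  λ_2 = 2.3842;  v_1 ≈ (0.2011, 0.9796)


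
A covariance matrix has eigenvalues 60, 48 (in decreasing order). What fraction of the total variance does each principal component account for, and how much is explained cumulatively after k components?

Step 1 — total variance = trace(Sigma) = Σ λ_i = 60 + 48 = 108.

Step 2 — fraction explained by component i = λ_i / Σ λ:
  PC1: 60/108 = 0.5556
  PC2: 48/108 = 0.4444

Step 3 — cumulative fraction after k components = (λ_1 + ... + λ_k) / Σ λ:
  k = 1: 60/108 = 0.5556
  k = 2: (60 + 48)/108 = 108/108 = 1

Summary (fraction, with percent):

explained: PC1 0.5556 (55.56%), PC2 0.4444 (44.44%);  cumulative: 0.5556, 1


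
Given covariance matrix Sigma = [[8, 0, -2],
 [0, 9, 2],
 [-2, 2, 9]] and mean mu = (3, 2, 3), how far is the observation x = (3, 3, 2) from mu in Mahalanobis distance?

Step 1 — centre the observation: (x - mu) = (0, 1, -1).

Step 2 — invert Sigma (cofactor / det for 3×3, or solve directly):
  Sigma^{-1} = [[0.1328, -0.0069, 0.031],
 [-0.0069, 0.1172, -0.0276],
 [0.031, -0.0276, 0.1241]].

Step 3 — form the quadratic (x - mu)^T · Sigma^{-1} · (x - mu):
  Sigma^{-1} · (x - mu) = (-0.0379, 0.1448, -0.1517).
  (x - mu)^T · [Sigma^{-1} · (x - mu)] = (0)·(-0.0379) + (1)·(0.1448) + (-1)·(-0.1517) = 0.2966.

Step 4 — take square root: d = √(0.2966) ≈ 0.5446.

d(x, mu) = √(0.2966) ≈ 0.5446


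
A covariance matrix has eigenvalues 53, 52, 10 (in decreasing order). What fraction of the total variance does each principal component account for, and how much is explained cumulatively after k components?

Step 1 — total variance = trace(Sigma) = Σ λ_i = 53 + 52 + 10 = 115.

Step 2 — fraction explained by component i = λ_i / Σ λ:
  PC1: 53/115 = 0.4609
  PC2: 52/115 = 0.4522
  PC3: 10/115 = 0.087

Step 3 — cumulative fraction after k components = (λ_1 + ... + λ_k) / Σ λ:
  k = 1: 53/115 = 0.4609
  k = 2: (53 + 52)/115 = 105/115 = 0.913
  k = 3: (53 + 52 + 10)/115 = 115/115 = 1

Summary (fraction, with percent):

explained: PC1 0.4609 (46.09%), PC2 0.4522 (45.22%), PC3 0.087 (8.7%);  cumulative: 0.4609, 0.913, 1


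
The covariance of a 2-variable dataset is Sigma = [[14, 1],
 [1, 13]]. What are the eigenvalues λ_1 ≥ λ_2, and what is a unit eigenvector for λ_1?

Step 1 — characteristic polynomial of 2×2 Sigma:
  det(Sigma - λI) = λ² - trace · λ + det = 0.
  trace = 14 + 13 = 27, det = 14·13 - (1)² = 181.
Step 2 — discriminant:
  Δ = trace² - 4·det = 729 - 724 = 5.
Step 3 — eigenvalues:
  λ = (trace ± √Δ)/2 = (27 ± 2.2361)/2,
  λ_1 = 14.618,  λ_2 = 12.382.

Step 4 — unit eigenvector for λ_1: solve (Sigma - λ_1 I)v = 0. First row:
  (14 - 14.618)·v_x + (1)·v_y = 0, i.e. (-0.618)·v_x + (1)·v_y = 0,
  so v ∝ (b, λ_1 - a) = (1, 0.618) = u.
  ||u|| = √((1)² + (0.618)²) = √(1.382) ≈ 1.1756,
  v_1 = u/||u|| ≈ (0.8507, 0.5257) (||v_1|| = 1).

λ_1 = 14.618,  λ_2 = 12.382;  v_1 ≈ (0.8507, 0.5257)


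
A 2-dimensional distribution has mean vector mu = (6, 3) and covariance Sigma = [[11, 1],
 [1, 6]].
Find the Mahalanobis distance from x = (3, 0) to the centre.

Step 1 — centre the observation: (x - mu) = (-3, -3).

Step 2 — invert Sigma. det(Sigma) = 11·6 - (1)² = 65.
  Sigma^{-1} = (1/det) · [[d, -b], [-b, a]] = [[0.0923, -0.0154],
 [-0.0154, 0.1692]].

Step 3 — form the quadratic (x - mu)^T · Sigma^{-1} · (x - mu):
  Sigma^{-1} · (x - mu) = (-0.2308, -0.4615).
  (x - mu)^T · [Sigma^{-1} · (x - mu)] = (-3)·(-0.2308) + (-3)·(-0.4615) = 2.0769.

Step 4 — take square root: d = √(2.0769) ≈ 1.4412.

d(x, mu) = √(2.0769) ≈ 1.4412


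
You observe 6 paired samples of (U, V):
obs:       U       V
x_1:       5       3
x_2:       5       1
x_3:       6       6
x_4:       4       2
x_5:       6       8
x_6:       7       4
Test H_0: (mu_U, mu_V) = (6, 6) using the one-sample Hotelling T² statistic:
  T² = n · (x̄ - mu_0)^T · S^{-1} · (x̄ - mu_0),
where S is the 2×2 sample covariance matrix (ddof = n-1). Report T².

Step 1 — sample mean vector:
  mean(U) = (5 + 5 + 6 + 4 + 6 + 7) / 6 = 33/6 = 5.5
  mean(V) = (3 + 1 + 6 + 2 + 8 + 4) / 6 = 24/6 = 4
  x̄ = (5.5, 4),  deviation x̄ - mu_0 = (5.5, 4) - (6, 6) = (-0.5, -2).

Step 2 — sample covariance matrix, S[i,j] = (1/(n-1)) · Σ_k (x_{k,i} - mean_i) · (x_{k,j} - mean_j), divisor n-1 = 5:
  S[U,U] = ((-0.5)·(-0.5) + (-0.5)·(-0.5) + (0.5)·(0.5) + (-1.5)·(-1.5) + (0.5)·(0.5) + (1.5)·(1.5)) / 5 = 5.5/5 = 1.1
  S[U,V] = ((-0.5)·(-1) + (-0.5)·(-3) + (0.5)·(2) + (-1.5)·(-2) + (0.5)·(4) + (1.5)·(0)) / 5 = 8/5 = 1.6
  S[V,V] = ((-1)·(-1) + (-3)·(-3) + (2)·(2) + (-2)·(-2) + (4)·(4) + (0)·(0)) / 5 = 34/5 = 6.8
  S = [[1.1, 1.6],
 [1.6, 6.8]].

Step 3 — invert S. det(S) = 1.1·6.8 - (1.6)² = 4.92.
  S^{-1} = (1/det) · [[d, -b], [-b, a]] = [[1.3821, -0.3252],
 [-0.3252, 0.2236]].

Step 4 — quadratic form (x̄ - mu_0)^T · S^{-1} · (x̄ - mu_0):
  S^{-1} · (x̄ - mu_0) = (-0.0407, -0.2846),
  (x̄ - mu_0)^T · [...] = (-0.5)·(-0.0407) + (-2)·(-0.2846) = 0.5894.

Step 5 — scale by n: T² = 6 · 0.5894 = 3.5366.

T² ≈ 3.5366


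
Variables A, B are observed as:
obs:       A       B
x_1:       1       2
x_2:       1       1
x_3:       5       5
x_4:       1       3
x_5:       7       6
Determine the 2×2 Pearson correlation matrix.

Step 1 — column means:
  mean(A) = (1 + 1 + 5 + 1 + 7) / 5 = 15/5 = 3
  mean(B) = (2 + 1 + 5 + 3 + 6) / 5 = 17/5 = 3.4

Step 2 — sample variances and covariances s[i,j] = (1/(n-1)) · Σ_k (x_{k,i} - mean_i) · (x_{k,j} - mean_j), with n-1 = 4:
  s[A,A] = ((-2)·(-2) + (-2)·(-2) + (2)·(2) + (-2)·(-2) + (4)·(4)) / 4 = 32/4 = 8
  s[A,B] = ((-2)·(-1.4) + (-2)·(-2.4) + (2)·(1.6) + (-2)·(-0.4) + (4)·(2.6)) / 4 = 22/4 = 5.5
  s[B,B] = ((-1.4)·(-1.4) + (-2.4)·(-2.4) + (1.6)·(1.6) + (-0.4)·(-0.4) + (2.6)·(2.6)) / 4 = 17.2/4 = 4.3
  Sample standard deviations s_i = √(s[i,i]):
  s(A) = √(8) = 2.8284
  s(B) = √(4.3) = 2.0736

Step 3 — r_{ij} = s_{ij} / (s_i · s_j):
  r[A,A] = 1 (diagonal).
  r[A,B] = 5.5 / (2.8284 · 2.0736) = 5.5 / 5.8652 = 0.9377
  r[B,B] = 1 (diagonal).

R is symmetric with unit diagonal. Assembling:

R = [[1, 0.9377],
 [0.9377, 1]]


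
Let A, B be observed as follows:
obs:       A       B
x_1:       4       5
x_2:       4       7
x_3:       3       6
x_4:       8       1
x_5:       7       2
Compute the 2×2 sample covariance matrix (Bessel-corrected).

Step 1 — column means:
  mean(A) = (4 + 4 + 3 + 8 + 7) / 5 = 26/5 = 5.2
  mean(B) = (5 + 7 + 6 + 1 + 2) / 5 = 21/5 = 4.2

Step 2 — sample covariance S[i,j] = (1/(n-1)) · Σ_k (x_{k,i} - mean_i) · (x_{k,j} - mean_j), with n-1 = 4.
  S[A,A] = ((-1.2)·(-1.2) + (-1.2)·(-1.2) + (-2.2)·(-2.2) + (2.8)·(2.8) + (1.8)·(1.8)) / 4 = 18.8/4 = 4.7
  S[A,B] = ((-1.2)·(0.8) + (-1.2)·(2.8) + (-2.2)·(1.8) + (2.8)·(-3.2) + (1.8)·(-2.2)) / 4 = -21.2/4 = -5.3
  S[B,B] = ((0.8)·(0.8) + (2.8)·(2.8) + (1.8)·(1.8) + (-3.2)·(-3.2) + (-2.2)·(-2.2)) / 4 = 26.8/4 = 6.7

S is symmetric (S[j,i] = S[i,j]). Assembling:

S = [[4.7, -5.3],
 [-5.3, 6.7]]
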